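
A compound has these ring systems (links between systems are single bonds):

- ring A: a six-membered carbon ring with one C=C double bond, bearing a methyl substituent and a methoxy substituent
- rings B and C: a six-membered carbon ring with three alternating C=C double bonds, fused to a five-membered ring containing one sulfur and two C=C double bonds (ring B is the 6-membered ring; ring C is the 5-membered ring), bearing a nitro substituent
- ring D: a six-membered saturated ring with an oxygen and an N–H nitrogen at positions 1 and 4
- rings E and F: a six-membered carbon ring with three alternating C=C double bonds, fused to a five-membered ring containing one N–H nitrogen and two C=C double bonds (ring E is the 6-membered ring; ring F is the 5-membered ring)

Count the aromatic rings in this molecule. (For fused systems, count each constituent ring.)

Ring A has four sp³ carbons, so it is not fully conjugated — not aromatic (cyclohexene).
Rings B and C form a fused bicyclic system (with one sulfur) with 9 sp² atoms and 10 π electrons from ring double bonds plus a heteroatom lone pair. 10 = 4(2)+2, so the system is aromatic and both rings count as aromatic (benzothiophene).
Ring D has only sp³ atoms, so it is not fully conjugated — not aromatic (morpholine).
Rings E and F form a fused bicyclic system (with one N–H) with 9 sp² atoms and 10 π electrons from ring double bonds plus a heteroatom lone pair. 10 = 4(2)+2, so the system is aromatic and both rings count as aromatic (indole).
Aromatic: B, C, E, F. Total: 4.

4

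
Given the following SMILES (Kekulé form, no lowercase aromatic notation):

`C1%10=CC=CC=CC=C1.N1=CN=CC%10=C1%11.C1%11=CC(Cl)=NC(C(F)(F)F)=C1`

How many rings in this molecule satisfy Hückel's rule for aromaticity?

The SMILES encodes an eight-membered carbon ring with four alternating C=C double bonds; a six-membered ring with nitrogens at positions 1 and 3 and three alternating double bonds; a six-membered ring of five carbons and one nitrogen with three alternating double bonds.
The 8-membered ring has only sp² ring atoms; a planar conformation would have a fully conjugated π system of 8 electrons. But 8 = 4(2), which is 4n not 4n+2, so it is not aromatic (cyclooctatetraene) — cyclooctatetraene distorts into a non-planar tub to avoid antiaromaticity.
The 6-membered ring with two nitrogens (1,3) has a continuous p-orbital overlap around the ring; 3 ring double bonds give 6 π electrons. 6 = 4(1)+2, so it is aromatic (pyrimidine).
The 6-membered ring with one nitrogen is fully conjugated (every ring atom contributes a p orbital); 3 ring double bonds give 6 π electrons. 6 = 4(1)+2, so it is aromatic (pyridine).
2 of the 3 rings are aromatic. Total: 2.

2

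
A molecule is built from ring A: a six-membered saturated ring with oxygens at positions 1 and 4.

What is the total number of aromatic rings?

0

Ring A has only sp³ atoms, so it is not fully conjugated — not aromatic (1,4-dioxane).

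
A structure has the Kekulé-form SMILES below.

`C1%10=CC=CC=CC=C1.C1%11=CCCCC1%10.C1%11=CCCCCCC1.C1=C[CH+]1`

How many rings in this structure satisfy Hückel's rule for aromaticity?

The SMILES encodes an eight-membered carbon ring with four alternating C=C double bonds; a six-membered carbon ring with one C=C double bond; an eight-membered carbon ring with one C=C double bond; a three-membered all-carbon ring bearing a positive charge on one carbon, with one C=C double bond.
The 8-membered ring has only sp² ring atoms; a planar conformation would have a fully conjugated π system of 8 electrons. But 8 = 4(2), which is 4n not 4n+2, so it is not aromatic (cyclooctatetraene) — cyclooctatetraene distorts into a non-planar tub to avoid antiaromaticity.
The 6-membered ring has four sp³ carbons, so it is not fully conjugated — not aromatic (cyclohexene).
The second 8-membered ring has six sp³ carbons, so it is not fully conjugated — not aromatic (cyclooctene).
The 3-membered ring has a continuous p-orbital overlap around the ring; 1 ring double bond (2 π electrons) plus the carbocation's empty p orbital (0, but keeps the ring conjugated) give 2 π electrons. 2 = 4(0)+2, so it is aromatic (cyclopropenyl cation).
1 of the 4 rings is aromatic. Total: 1.

1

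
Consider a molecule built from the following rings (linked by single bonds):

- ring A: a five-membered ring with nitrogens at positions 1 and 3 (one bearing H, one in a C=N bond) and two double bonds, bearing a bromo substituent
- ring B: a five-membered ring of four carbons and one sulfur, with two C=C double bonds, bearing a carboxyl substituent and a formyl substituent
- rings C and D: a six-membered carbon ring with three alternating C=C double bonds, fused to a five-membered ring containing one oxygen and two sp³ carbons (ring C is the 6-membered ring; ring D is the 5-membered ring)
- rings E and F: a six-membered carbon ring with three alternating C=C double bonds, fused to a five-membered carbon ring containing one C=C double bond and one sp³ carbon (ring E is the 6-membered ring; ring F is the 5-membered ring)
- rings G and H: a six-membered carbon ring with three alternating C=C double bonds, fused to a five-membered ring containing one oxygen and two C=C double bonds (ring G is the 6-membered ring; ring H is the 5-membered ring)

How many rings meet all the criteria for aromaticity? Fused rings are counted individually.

Ring A is planar and fully conjugated; 2 ring double bonds (4 π electrons) plus a heteroatom lone pair (2) give 6 π electrons. That satisfies 4n+2 with n=1, so ring A is aromatic (imidazole).
Ring B is planar and fully conjugated; 2 ring double bonds (4 π electrons) plus a heteroatom lone pair (2) give 6 π electrons. 6 = 4(1)+2, so ring B is aromatic (thiophene).
Ring C is fully conjugated (every ring atom contributes a p orbital); 3 ring double bonds give 6 π electrons. Since 6 = 4n+2 (n=1), ring C is aromatic (benzene ring).
Ring D has two sp³ carbons, so it is not fully conjugated — not aromatic (oxolane ring).
Ring E is fully conjugated (every ring atom contributes a p orbital); 3 ring double bonds give 6 π electrons. Since 6 = 4n+2 (n=1), ring E is aromatic (benzene ring).
Ring F has one sp³ carbon, so it is not fully conjugated — not aromatic (cyclopentene ring).
Rings G and H form a fused bicyclic system (with one oxygen) with 9 sp² atoms and 10 π electrons from ring double bonds plus a heteroatom lone pair. 10 = 4(2)+2, so the system is aromatic and both rings count as aromatic (benzofuran).
Aromatic: A, B, C, E, G, H. Total: 6.

6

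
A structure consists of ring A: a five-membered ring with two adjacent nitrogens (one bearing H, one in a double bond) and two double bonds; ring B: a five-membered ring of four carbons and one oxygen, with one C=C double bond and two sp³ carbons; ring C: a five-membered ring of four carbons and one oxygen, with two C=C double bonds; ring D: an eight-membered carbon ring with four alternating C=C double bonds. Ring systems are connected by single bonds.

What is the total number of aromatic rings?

2

Ring A is planar and fully conjugated; 2 ring double bonds (4 π electrons) plus a heteroatom lone pair (2) give 6 π electrons. That satisfies 4n+2 with n=1, so ring A is aromatic (pyrazole).
Ring B has two sp³ carbons, so it is not fully conjugated — not aromatic (2,3-dihydrofuran).
Ring C is fully conjugated (every ring atom contributes a p orbital); 2 ring double bonds (4 π electrons) plus a heteroatom lone pair (2) give 6 π electrons. That satisfies 4n+2 with n=1, so ring C is aromatic (furan).
Ring D has only sp² ring atoms; a planar conformation would have a fully conjugated π system of 8 electrons. But 8 = 4(2), which is 4n not 4n+2, so ring D is not aromatic (cyclooctatetraene) — cyclooctatetraene distorts into a non-planar tub to avoid antiaromaticity.
Aromatic: A, C. Total: 2.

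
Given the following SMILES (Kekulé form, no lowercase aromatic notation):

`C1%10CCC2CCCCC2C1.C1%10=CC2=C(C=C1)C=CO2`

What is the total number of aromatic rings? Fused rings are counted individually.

The SMILES encodes two fused six-membered saturated carbon rings; a six-membered carbon ring with three alternating C=C double bonds, fused to a five-membered ring containing one oxygen and two C=C double bonds.
The 6-membered ring has only sp³ atoms, so it is not fully conjugated — not aromatic (cyclohexane ring).
The second 6-membered ring has only sp³ atoms, so it is not fully conjugated — not aromatic (cyclohexane ring).
The fused 6/5-membered bicyclic (with one oxygen) is a single π system with 9 sp² atoms and 10 π electrons from ring double bonds plus a heteroatom lone pair. 10 = 4(2)+2, so the system is aromatic and both rings count as aromatic (benzofuran).
2 of the 4 rings are aromatic. Total: 2.

2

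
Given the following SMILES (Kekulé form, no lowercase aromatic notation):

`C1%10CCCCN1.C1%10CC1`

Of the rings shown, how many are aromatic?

The SMILES encodes a six-membered saturated ring of five carbons and one N–H nitrogen; a three-membered saturated carbon ring.
The 6-membered ring with one N–H has only sp³ atoms, so it is not fully conjugated — not aromatic (piperidine).
The 3-membered ring has only sp³ atoms, so it is not fully conjugated — not aromatic (cyclopropane).
None of the rings are aromatic. Total: 0.

0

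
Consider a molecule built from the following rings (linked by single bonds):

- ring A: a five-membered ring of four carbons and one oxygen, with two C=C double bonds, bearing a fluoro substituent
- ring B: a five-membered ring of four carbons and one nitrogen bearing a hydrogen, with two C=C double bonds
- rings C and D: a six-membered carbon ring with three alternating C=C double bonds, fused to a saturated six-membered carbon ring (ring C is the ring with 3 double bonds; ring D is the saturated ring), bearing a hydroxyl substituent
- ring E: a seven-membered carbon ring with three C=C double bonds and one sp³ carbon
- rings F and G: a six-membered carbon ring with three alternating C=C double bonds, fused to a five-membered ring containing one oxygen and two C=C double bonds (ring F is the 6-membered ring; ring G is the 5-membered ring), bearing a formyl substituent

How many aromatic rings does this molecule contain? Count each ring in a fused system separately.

Ring A is planar and fully conjugated; 2 ring double bonds (4 π electrons) plus a heteroatom lone pair (2) give 6 π electrons. Since 6 = 4n+2 (n=1), ring A is aromatic (furan).
Ring B is planar and fully conjugated; 2 ring double bonds (4 π electrons) plus a heteroatom lone pair (2) give 6 π electrons. 6 = 4(1)+2, so ring B is aromatic (pyrrole).
Ring C has a continuous p-orbital overlap around the ring; 3 ring double bonds give 6 π electrons. Since 6 = 4n+2 (n=1), ring C is aromatic (benzene ring).
Ring D has four sp³ carbons, so it is not fully conjugated — not aromatic (cyclohexane ring).
Ring E has one sp³ carbon, so it is not fully conjugated — not aromatic (cycloheptatriene).
Rings F and G form a fused bicyclic system (with one oxygen) with 9 sp² atoms and 10 π electrons from ring double bonds plus a heteroatom lone pair. 10 = 4(2)+2, so the system is aromatic and both rings count as aromatic (benzofuran).
Aromatic: A, B, C, F, G. Total: 5.

5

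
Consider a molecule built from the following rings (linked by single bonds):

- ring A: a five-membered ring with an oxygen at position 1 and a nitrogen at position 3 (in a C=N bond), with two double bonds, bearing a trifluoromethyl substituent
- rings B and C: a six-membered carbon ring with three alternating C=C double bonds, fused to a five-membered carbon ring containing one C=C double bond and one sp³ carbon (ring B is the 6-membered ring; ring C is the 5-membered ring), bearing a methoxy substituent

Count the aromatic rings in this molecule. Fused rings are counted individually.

Ring A is fully conjugated (every ring atom contributes a p orbital); 2 ring double bonds (4 π electrons) plus a heteroatom lone pair (2) give 6 π electrons. 6 = 4(1)+2, so ring A is aromatic (oxazole).
Ring B is fully conjugated (every ring atom contributes a p orbital); 3 ring double bonds give 6 π electrons. 6 = 4(1)+2, so ring B is aromatic (benzene ring).
Ring C has one sp³ carbon, so it is not fully conjugated — not aromatic (cyclopentene ring).
Aromatic: A, B. Total: 2.

2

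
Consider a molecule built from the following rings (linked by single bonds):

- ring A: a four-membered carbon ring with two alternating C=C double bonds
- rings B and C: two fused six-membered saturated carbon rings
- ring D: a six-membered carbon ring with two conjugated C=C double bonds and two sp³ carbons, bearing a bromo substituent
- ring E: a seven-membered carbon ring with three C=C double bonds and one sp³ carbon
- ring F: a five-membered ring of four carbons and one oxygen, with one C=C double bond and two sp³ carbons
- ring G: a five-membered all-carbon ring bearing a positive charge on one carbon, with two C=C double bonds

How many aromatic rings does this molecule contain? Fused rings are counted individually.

Ring A has only sp² ring atoms; a planar conformation would have a fully conjugated π system of 4 electrons. But 4 = 4(1), which is 4n not 4n+2, so ring A is not aromatic (cyclobutadiene) — cyclobutadiene is antiaromatic and distorts to a rectangle.
Ring B has only sp³ atoms, so it is not fully conjugated — not aromatic (cyclohexane ring).
Ring C has only sp³ atoms, so it is not fully conjugated — not aromatic (cyclohexane ring).
Ring D has two sp³ carbons, so it is not fully conjugated — not aromatic (1,3-cyclohexadiene).
Ring E has one sp³ carbon, so it is not fully conjugated — not aromatic (cycloheptatriene).
Ring F has two sp³ carbons, so it is not fully conjugated — not aromatic (2,3-dihydrofuran).
Ring G has only sp² ring atoms; a planar conformation would have a fully conjugated π system of 4 electrons. But 4 = 4(1), which is 4n not 4n+2, so ring G is not aromatic (cyclopentadienyl cation).
No ring is aromatic. Total: 0.

0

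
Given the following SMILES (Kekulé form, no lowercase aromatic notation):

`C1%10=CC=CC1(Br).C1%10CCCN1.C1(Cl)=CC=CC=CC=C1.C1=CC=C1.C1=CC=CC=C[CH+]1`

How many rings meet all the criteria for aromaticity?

1

The SMILES encodes a five-membered carbon ring with two conjugated C=C double bonds and one sp³ carbon; a five-membered saturated ring of four carbons and one N–H nitrogen; an eight-membered carbon ring with four alternating C=C double bonds; a four-membered carbon ring with two alternating C=C double bonds; a seven-membered all-carbon ring bearing a positive charge on one carbon, with three C=C double bonds.
The 5-membered ring has one sp³ carbon, so it is not fully conjugated — not aromatic (cyclopentadiene).
The 5-membered ring with one N–H has only sp³ atoms, so it is not fully conjugated — not aromatic (pyrrolidine).
The 8-membered ring has only sp² ring atoms; a planar conformation would have a fully conjugated π system of 8 electrons. But 8 = 4(2), which is 4n not 4n+2, so it is not aromatic (cyclooctatetraene) — cyclooctatetraene distorts into a non-planar tub to avoid antiaromaticity.
The 4-membered ring has only sp² ring atoms; a planar conformation would have a fully conjugated π system of 4 electrons. But 4 = 4(1), which is 4n not 4n+2, so it is not aromatic (cyclobutadiene) — cyclobutadiene is antiaromatic and distorts to a rectangle.
The 7-membered ring is fully conjugated (every ring atom contributes a p orbital); 3 ring double bonds (6 π electrons) plus the carbocation's empty p orbital (0, but keeps the ring conjugated) give 6 π electrons. 6 = 4(1)+2, so it is aromatic (tropylium cation).
1 of the 5 rings is aromatic. Total: 1.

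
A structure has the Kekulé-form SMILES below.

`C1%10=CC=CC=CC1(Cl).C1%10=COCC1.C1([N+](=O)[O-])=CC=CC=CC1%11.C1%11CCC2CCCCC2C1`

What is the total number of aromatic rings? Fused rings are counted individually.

The SMILES encodes a seven-membered carbon ring with three C=C double bonds and one sp³ carbon; a five-membered ring of four carbons and one oxygen, with one C=C double bond and two sp³ carbons; a seven-membered carbon ring with three C=C double bonds and one sp³ carbon; two fused six-membered saturated carbon rings.
The 7-membered ring has one sp³ carbon, so it is not fully conjugated — not aromatic (cycloheptatriene).
The 5-membered ring with one oxygen has two sp³ carbons, so it is not fully conjugated — not aromatic (2,3-dihydrofuran).
The second 7-membered ring has one sp³ carbon, so it is not fully conjugated — not aromatic (cycloheptatriene).
The 6-membered ring has only sp³ atoms, so it is not fully conjugated — not aromatic (cyclohexane ring).
The second 6-membered ring has only sp³ atoms, so it is not fully conjugated — not aromatic (cyclohexane ring).
None of the rings are aromatic. Total: 0.

0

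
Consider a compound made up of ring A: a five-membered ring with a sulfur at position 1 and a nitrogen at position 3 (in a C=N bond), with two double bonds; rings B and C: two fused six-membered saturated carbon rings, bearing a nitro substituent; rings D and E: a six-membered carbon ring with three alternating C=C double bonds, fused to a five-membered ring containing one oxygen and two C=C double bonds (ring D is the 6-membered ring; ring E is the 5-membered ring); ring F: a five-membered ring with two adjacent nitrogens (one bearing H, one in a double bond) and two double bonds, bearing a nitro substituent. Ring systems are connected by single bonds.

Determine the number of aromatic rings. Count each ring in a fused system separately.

4

Ring A is planar and fully conjugated; 2 ring double bonds (4 π electrons) plus a heteroatom lone pair (2) give 6 π electrons. 6 = 4(1)+2, so ring A is aromatic (thiazole).
Ring B has only sp³ atoms, so it is not fully conjugated — not aromatic (cyclohexane ring).
Ring C has only sp³ atoms, so it is not fully conjugated — not aromatic (cyclohexane ring).
Rings D and E form a fused bicyclic system (with one oxygen) with 9 sp² atoms and 10 π electrons from ring double bonds plus a heteroatom lone pair. 10 = 4(2)+2, so the system is aromatic and both rings count as aromatic (benzofuran).
Ring F is fully conjugated (every ring atom contributes a p orbital); 2 ring double bonds (4 π electrons) plus a heteroatom lone pair (2) give 6 π electrons. That satisfies 4n+2 with n=1, so ring F is aromatic (pyrazole).
Aromatic: A, D, E, F. Total: 4.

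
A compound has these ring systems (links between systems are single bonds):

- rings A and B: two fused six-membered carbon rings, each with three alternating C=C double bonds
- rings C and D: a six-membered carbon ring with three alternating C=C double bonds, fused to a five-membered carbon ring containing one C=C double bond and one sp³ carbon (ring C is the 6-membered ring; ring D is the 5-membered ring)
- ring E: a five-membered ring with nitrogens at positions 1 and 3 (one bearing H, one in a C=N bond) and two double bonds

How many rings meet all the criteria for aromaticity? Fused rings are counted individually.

Rings A and B form a fused bicyclic system with 10 sp² atoms and 10 π electrons from ring double bonds. 10 = 4(2)+2, so the system is aromatic and both rings count as aromatic (naphthalene).
Ring C has a continuous p-orbital overlap around the ring; 3 ring double bonds give 6 π electrons. That satisfies 4n+2 with n=1, so ring C is aromatic (benzene ring).
Ring D has one sp³ carbon, so it is not fully conjugated — not aromatic (cyclopentene ring).
Ring E has a continuous p-orbital overlap around the ring; 2 ring double bonds (4 π electrons) plus a heteroatom lone pair (2) give 6 π electrons. That satisfies 4n+2 with n=1, so ring E is aromatic (imidazole).
Aromatic: A, B, C, E. Total: 4.

4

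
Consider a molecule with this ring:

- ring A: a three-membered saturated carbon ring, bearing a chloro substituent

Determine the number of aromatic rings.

Ring A has only sp³ atoms, so it is not fully conjugated — not aromatic (cyclopropane).

0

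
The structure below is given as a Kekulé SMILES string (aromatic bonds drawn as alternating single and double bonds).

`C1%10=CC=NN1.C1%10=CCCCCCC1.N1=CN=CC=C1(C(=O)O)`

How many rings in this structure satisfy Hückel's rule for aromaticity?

The SMILES encodes a five-membered ring with two adjacent nitrogens (one bearing H, one in a double bond) and two double bonds; an eight-membered carbon ring with one C=C double bond; a six-membered ring with nitrogens at positions 1 and 3 and three alternating double bonds.
The 5-membered ring with two adjacent nitrogens (one N–H, one =N–) is fully conjugated (every ring atom contributes a p orbital); 2 ring double bonds (4 π electrons) plus a heteroatom lone pair (2) give 6 π electrons. That satisfies 4n+2 with n=1, so it is aromatic (pyrazole).
The 8-membered ring has six sp³ carbons, so it is not fully conjugated — not aromatic (cyclooctene).
The 6-membered ring with two nitrogens (1,3) has a continuous p-orbital overlap around the ring; 3 ring double bonds give 6 π electrons. 6 = 4(1)+2, so it is aromatic (pyrimidine).
2 of the 3 rings are aromatic. Total: 2.

2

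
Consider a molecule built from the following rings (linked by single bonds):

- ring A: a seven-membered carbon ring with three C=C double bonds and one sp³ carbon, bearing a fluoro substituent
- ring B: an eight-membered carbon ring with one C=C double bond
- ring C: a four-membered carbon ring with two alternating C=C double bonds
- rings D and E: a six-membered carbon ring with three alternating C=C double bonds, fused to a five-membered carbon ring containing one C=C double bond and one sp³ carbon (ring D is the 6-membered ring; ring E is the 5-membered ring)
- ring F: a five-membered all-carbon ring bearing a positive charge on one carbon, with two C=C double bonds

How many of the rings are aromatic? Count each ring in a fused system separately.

Ring A has one sp³ carbon, so it is not fully conjugated — not aromatic (cycloheptatriene).
Ring B has six sp³ carbons, so it is not fully conjugated — not aromatic (cyclooctene).
Ring C has only sp² ring atoms; a planar conformation would have a fully conjugated π system of 4 electrons. But 4 = 4(1), which is 4n not 4n+2, so ring C is not aromatic (cyclobutadiene) — cyclobutadiene is antiaromatic and distorts to a rectangle.
Ring D has a continuous p-orbital overlap around the ring; 3 ring double bonds give 6 π electrons. That satisfies 4n+2 with n=1, so ring D is aromatic (benzene ring).
Ring E has one sp³ carbon, so it is not fully conjugated — not aromatic (cyclopentene ring).
Ring F has only sp² ring atoms; a planar conformation would have a fully conjugated π system of 4 electrons. But 4 = 4(1), which is 4n not 4n+2, so ring F is not aromatic (cyclopentadienyl cation).
Aromatic: D. Total: 1.

1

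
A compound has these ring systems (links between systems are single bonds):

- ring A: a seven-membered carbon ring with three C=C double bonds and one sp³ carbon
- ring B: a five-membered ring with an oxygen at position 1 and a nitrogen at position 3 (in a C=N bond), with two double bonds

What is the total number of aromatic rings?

Ring A has one sp³ carbon, so it is not fully conjugated — not aromatic (cycloheptatriene).
Ring B is fully conjugated (every ring atom contributes a p orbital); 2 ring double bonds (4 π electrons) plus a heteroatom lone pair (2) give 6 π electrons. Since 6 = 4n+2 (n=1), ring B is aromatic (oxazole).
Aromatic: B. Total: 1.

1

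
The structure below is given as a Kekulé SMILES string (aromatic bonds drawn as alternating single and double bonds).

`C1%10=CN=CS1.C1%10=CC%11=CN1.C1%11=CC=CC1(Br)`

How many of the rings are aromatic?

The SMILES encodes a five-membered ring with a sulfur at position 1 and a nitrogen at position 3 (in a C=N bond), with two double bonds; a five-membered ring of four carbons and one nitrogen bearing a hydrogen, with two C=C double bonds; a five-membered carbon ring with two conjugated C=C double bonds and one sp³ carbon.
The 5-membered ring with one sulfur and one =N– has a continuous p-orbital overlap around the ring; 2 ring double bonds (4 π electrons) plus a heteroatom lone pair (2) give 6 π electrons. That satisfies 4n+2 with n=1, so it is aromatic (thiazole).
The 5-membered ring with one N–H has a continuous p-orbital overlap around the ring; 2 ring double bonds (4 π electrons) plus a heteroatom lone pair (2) give 6 π electrons. 6 = 4(1)+2, so it is aromatic (pyrrole).
The 5-membered ring has one sp³ carbon, so it is not fully conjugated — not aromatic (cyclopentadiene).
2 of the 3 rings are aromatic. Total: 2.

2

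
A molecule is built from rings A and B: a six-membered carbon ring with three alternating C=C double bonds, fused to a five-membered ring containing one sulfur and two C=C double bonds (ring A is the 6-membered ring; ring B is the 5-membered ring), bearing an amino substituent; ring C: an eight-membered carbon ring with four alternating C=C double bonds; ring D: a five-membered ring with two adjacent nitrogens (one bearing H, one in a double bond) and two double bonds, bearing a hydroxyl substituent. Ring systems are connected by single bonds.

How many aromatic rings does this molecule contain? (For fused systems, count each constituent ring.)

3

Rings A and B form a fused bicyclic system (with one sulfur) with 9 sp² atoms and 10 π electrons from ring double bonds plus a heteroatom lone pair. 10 = 4(2)+2, so the system is aromatic and both rings count as aromatic (benzothiophene).
Ring C has only sp² ring atoms; a planar conformation would have a fully conjugated π system of 8 electrons. But 8 = 4(2), which is 4n not 4n+2, so ring C is not aromatic (cyclooctatetraene) — cyclooctatetraene distorts into a non-planar tub to avoid antiaromaticity.
Ring D is planar and fully conjugated; 2 ring double bonds (4 π electrons) plus a heteroatom lone pair (2) give 6 π electrons. 6 = 4(1)+2, so ring D is aromatic (pyrazole).
Aromatic: A, B, D. Total: 3.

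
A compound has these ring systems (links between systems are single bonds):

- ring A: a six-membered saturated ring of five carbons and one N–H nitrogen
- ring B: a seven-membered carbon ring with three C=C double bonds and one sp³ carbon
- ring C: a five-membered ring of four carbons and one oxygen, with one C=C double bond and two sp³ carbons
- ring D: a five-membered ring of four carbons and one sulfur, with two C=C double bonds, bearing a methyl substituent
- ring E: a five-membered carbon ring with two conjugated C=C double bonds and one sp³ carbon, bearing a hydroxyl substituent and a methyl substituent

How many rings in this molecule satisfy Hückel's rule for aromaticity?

1

Ring A has only sp³ atoms, so it is not fully conjugated — not aromatic (piperidine).
Ring B has one sp³ carbon, so it is not fully conjugated — not aromatic (cycloheptatriene).
Ring C has two sp³ carbons, so it is not fully conjugated — not aromatic (2,3-dihydrofuran).
Ring D is planar and fully conjugated; 2 ring double bonds (4 π electrons) plus a heteroatom lone pair (2) give 6 π electrons. Since 6 = 4n+2 (n=1), ring D is aromatic (thiophene).
Ring E has one sp³ carbon, so it is not fully conjugated — not aromatic (cyclopentadiene).
Aromatic: D. Total: 1.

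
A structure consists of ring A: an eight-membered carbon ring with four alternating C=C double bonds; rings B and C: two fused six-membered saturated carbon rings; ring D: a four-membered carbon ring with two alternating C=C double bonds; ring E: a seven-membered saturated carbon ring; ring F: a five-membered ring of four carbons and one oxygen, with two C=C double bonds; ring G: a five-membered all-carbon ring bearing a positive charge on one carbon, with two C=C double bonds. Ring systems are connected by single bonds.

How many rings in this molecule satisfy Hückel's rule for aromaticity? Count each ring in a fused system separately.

Ring A has only sp² ring atoms; a planar conformation would have a fully conjugated π system of 8 electrons. But 8 = 4(2), which is 4n not 4n+2, so ring A is not aromatic (cyclooctatetraene) — cyclooctatetraene distorts into a non-planar tub to avoid antiaromaticity.
Ring B has only sp³ atoms, so it is not fully conjugated — not aromatic (cyclohexane ring).
Ring C has only sp³ atoms, so it is not fully conjugated — not aromatic (cyclohexane ring).
Ring D has only sp² ring atoms; a planar conformation would have a fully conjugated π system of 4 electrons. But 4 = 4(1), which is 4n not 4n+2, so ring D is not aromatic (cyclobutadiene) — cyclobutadiene is antiaromatic and distorts to a rectangle.
Ring E has only sp³ atoms, so it is not fully conjugated — not aromatic (cycloheptane).
Ring F is planar and fully conjugated; 2 ring double bonds (4 π electrons) plus a heteroatom lone pair (2) give 6 π electrons. 6 = 4(1)+2, so ring F is aromatic (furan).
Ring G has only sp² ring atoms; a planar conformation would have a fully conjugated π system of 4 electrons. But 4 = 4(1), which is 4n not 4n+2, so ring G is not aromatic (cyclopentadienyl cation).
Aromatic: F. Total: 1.

1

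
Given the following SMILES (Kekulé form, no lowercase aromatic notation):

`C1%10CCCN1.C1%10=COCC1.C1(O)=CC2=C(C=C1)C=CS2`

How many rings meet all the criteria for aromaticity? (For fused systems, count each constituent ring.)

The SMILES encodes a five-membered saturated ring of four carbons and one N–H nitrogen; a five-membered ring of four carbons and one oxygen, with one C=C double bond and two sp³ carbons; a six-membered carbon ring with three alternating C=C double bonds, fused to a five-membered ring containing one sulfur and two C=C double bonds.
The 5-membered ring with one N–H has only sp³ atoms, so it is not fully conjugated — not aromatic (pyrrolidine).
The 5-membered ring with one oxygen has two sp³ carbons, so it is not fully conjugated — not aromatic (2,3-dihydrofuran).
The fused 6/5-membered bicyclic (with one sulfur) is a single π system with 9 sp² atoms and 10 π electrons from ring double bonds plus a heteroatom lone pair. 10 = 4(2)+2, so the system is aromatic and both rings count as aromatic (benzothiophene).
2 of the 4 rings are aromatic. Total: 2.

2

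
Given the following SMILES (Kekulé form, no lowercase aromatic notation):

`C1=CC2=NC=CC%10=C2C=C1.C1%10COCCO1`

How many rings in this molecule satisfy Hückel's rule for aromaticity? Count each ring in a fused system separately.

The SMILES encodes two fused six-membered rings, each with three alternating double bonds; one ring is all carbon and the other has one ring nitrogen; a six-membered saturated ring with oxygens at positions 1 and 4.
The fused 6/6-membered bicyclic (with one nitrogen) is a single π system with 10 sp² atoms and 10 π electrons from ring double bonds. 10 = 4(2)+2, so the system is aromatic and both rings count as aromatic (quinoline).
The 6-membered ring with two oxygens (1,4) has only sp³ atoms, so it is not fully conjugated — not aromatic (1,4-dioxane).
2 of the 3 rings are aromatic. Total: 2.

2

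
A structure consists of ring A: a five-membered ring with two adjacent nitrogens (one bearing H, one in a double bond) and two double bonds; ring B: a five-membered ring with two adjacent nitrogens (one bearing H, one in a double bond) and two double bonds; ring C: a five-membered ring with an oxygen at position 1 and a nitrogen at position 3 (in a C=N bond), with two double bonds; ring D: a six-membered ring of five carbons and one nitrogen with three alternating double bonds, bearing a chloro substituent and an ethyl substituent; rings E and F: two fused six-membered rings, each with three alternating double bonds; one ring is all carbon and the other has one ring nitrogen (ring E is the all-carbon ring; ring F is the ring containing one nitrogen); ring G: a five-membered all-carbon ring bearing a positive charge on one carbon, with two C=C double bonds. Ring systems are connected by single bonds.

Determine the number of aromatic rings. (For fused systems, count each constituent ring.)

Ring A is fully conjugated (every ring atom contributes a p orbital); 2 ring double bonds (4 π electrons) plus a heteroatom lone pair (2) give 6 π electrons. 6 = 4(1)+2, so ring A is aromatic (pyrazole).
Ring B is fully conjugated (every ring atom contributes a p orbital); 2 ring double bonds (4 π electrons) plus a heteroatom lone pair (2) give 6 π electrons. 6 = 4(1)+2, so ring B is aromatic (pyrazole).
Ring C is fully conjugated (every ring atom contributes a p orbital); 2 ring double bonds (4 π electrons) plus a heteroatom lone pair (2) give 6 π electrons. 6 = 4(1)+2, so ring C is aromatic (oxazole).
Ring D has a continuous p-orbital overlap around the ring; 3 ring double bonds give 6 π electrons. Since 6 = 4n+2 (n=1), ring D is aromatic (pyridine).
Rings E and F form a fused bicyclic system (with one nitrogen) with 10 sp² atoms and 10 π electrons from ring double bonds. 10 = 4(2)+2, so the system is aromatic and both rings count as aromatic (quinoline).
Ring G has only sp² ring atoms; a planar conformation would have a fully conjugated π system of 4 electrons. But 4 = 4(1), which is 4n not 4n+2, so ring G is not aromatic (cyclopentadienyl cation).
Aromatic: A, B, C, D, E, F. Total: 6.

6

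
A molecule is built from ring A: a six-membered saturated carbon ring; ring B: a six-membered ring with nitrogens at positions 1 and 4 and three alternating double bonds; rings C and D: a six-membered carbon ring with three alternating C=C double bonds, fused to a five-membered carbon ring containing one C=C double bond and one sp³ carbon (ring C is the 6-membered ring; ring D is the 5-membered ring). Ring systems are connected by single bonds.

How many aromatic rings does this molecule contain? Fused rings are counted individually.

2

Ring A has only sp³ atoms, so it is not fully conjugated — not aromatic (cyclohexane).
Ring B has a continuous p-orbital overlap around the ring; 3 ring double bonds give 6 π electrons. That satisfies 4n+2 with n=1, so ring B is aromatic (pyrazine).
Ring C is fully conjugated (every ring atom contributes a p orbital); 3 ring double bonds give 6 π electrons. 6 = 4(1)+2, so ring C is aromatic (benzene ring).
Ring D has one sp³ carbon, so it is not fully conjugated — not aromatic (cyclopentene ring).
Aromatic: B, C. Total: 2.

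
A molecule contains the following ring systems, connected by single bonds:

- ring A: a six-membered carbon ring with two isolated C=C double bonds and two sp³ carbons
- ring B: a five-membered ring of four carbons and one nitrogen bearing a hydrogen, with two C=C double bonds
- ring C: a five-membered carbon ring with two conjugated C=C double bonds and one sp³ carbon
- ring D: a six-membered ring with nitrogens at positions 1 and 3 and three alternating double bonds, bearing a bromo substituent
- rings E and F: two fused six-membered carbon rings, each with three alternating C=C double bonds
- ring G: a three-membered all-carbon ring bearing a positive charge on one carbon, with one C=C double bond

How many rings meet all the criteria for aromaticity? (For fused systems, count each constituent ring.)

Ring A has two sp³ carbons, so it is not fully conjugated — not aromatic (1,4-cyclohexadiene).
Ring B is planar and fully conjugated; 2 ring double bonds (4 π electrons) plus a heteroatom lone pair (2) give 6 π electrons. Since 6 = 4n+2 (n=1), ring B is aromatic (pyrrole).
Ring C has one sp³ carbon, so it is not fully conjugated — not aromatic (cyclopentadiene).
Ring D is planar and fully conjugated; 3 ring double bonds give 6 π electrons. 6 = 4(1)+2, so ring D is aromatic (pyrimidine).
Rings E and F form a fused bicyclic system with 10 sp² atoms and 10 π electrons from ring double bonds. 10 = 4(2)+2, so the system is aromatic and both rings count as aromatic (naphthalene).
Ring G has a continuous p-orbital overlap around the ring; 1 ring double bond (2 π electrons) plus the carbocation's empty p orbital (0, but keeps the ring conjugated) give 2 π electrons. Since 2 = 4n+2 (n=0), ring G is aromatic (cyclopropenyl cation).
Aromatic: B, D, E, F, G. Total: 5.

5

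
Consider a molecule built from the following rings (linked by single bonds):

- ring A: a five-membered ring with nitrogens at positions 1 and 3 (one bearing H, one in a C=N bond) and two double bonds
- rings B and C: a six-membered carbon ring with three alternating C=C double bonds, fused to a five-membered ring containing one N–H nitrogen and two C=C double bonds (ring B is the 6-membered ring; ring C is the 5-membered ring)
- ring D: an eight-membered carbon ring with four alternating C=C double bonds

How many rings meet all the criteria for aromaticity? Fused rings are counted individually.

Ring A is planar and fully conjugated; 2 ring double bonds (4 π electrons) plus a heteroatom lone pair (2) give 6 π electrons. 6 = 4(1)+2, so ring A is aromatic (imidazole).
Rings B and C form a fused bicyclic system (with one N–H) with 9 sp² atoms and 10 π electrons from ring double bonds plus a heteroatom lone pair. 10 = 4(2)+2, so the system is aromatic and both rings count as aromatic (indole).
Ring D has only sp² ring atoms; a planar conformation would have a fully conjugated π system of 8 electrons. But 8 = 4(2), which is 4n not 4n+2, so ring D is not aromatic (cyclooctatetraene) — cyclooctatetraene distorts into a non-planar tub to avoid antiaromaticity.
Aromatic: A, B, C. Total: 3.

3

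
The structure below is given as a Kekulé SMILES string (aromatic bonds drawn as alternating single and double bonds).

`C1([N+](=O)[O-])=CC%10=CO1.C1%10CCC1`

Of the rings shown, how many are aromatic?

1

The SMILES encodes a five-membered ring of four carbons and one oxygen, with two C=C double bonds; a four-membered saturated carbon ring.
The 5-membered ring with one oxygen has a continuous p-orbital overlap around the ring; 2 ring double bonds (4 π electrons) plus a heteroatom lone pair (2) give 6 π electrons. Since 6 = 4n+2 (n=1), it is aromatic (furan).
The 4-membered ring has only sp³ atoms, so it is not fully conjugated — not aromatic (cyclobutane).
1 of the 2 rings is aromatic. Total: 1.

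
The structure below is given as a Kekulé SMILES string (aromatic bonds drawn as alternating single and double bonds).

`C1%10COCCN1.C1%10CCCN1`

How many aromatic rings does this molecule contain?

0

The SMILES encodes a six-membered saturated ring with an oxygen and an N–H nitrogen at positions 1 and 4; a five-membered saturated ring of four carbons and one N–H nitrogen.
The 6-membered ring with one oxygen and one N–H (1,4) has only sp³ atoms, so it is not fully conjugated — not aromatic (morpholine).
The 5-membered ring with one N–H has only sp³ atoms, so it is not fully conjugated — not aromatic (pyrrolidine).
None of the rings are aromatic. Total: 0.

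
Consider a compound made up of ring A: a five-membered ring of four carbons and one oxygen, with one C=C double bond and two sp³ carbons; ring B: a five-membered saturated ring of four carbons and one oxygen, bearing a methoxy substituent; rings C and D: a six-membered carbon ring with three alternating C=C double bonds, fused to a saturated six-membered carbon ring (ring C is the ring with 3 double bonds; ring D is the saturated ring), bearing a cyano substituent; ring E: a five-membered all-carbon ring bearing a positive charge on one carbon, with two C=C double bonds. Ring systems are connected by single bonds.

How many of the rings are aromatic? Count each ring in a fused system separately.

Ring A has two sp³ carbons, so it is not fully conjugated — not aromatic (2,3-dihydrofuran).
Ring B has only sp³ atoms, so it is not fully conjugated — not aromatic (tetrahydrofuran).
Ring C is planar and fully conjugated; 3 ring double bonds give 6 π electrons. 6 = 4(1)+2, so ring C is aromatic (benzene ring).
Ring D has four sp³ carbons, so it is not fully conjugated — not aromatic (cyclohexane ring).
Ring E has only sp² ring atoms; a planar conformation would have a fully conjugated π system of 4 electrons. But 4 = 4(1), which is 4n not 4n+2, so ring E is not aromatic (cyclopentadienyl cation).
Aromatic: C. Total: 1.

1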